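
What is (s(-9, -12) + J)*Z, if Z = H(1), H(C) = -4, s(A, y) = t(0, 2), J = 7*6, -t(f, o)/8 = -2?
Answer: -232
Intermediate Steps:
t(f, o) = 16 (t(f, o) = -8*(-2) = 16)
J = 42
s(A, y) = 16
Z = -4
(s(-9, -12) + J)*Z = (16 + 42)*(-4) = 58*(-4) = -232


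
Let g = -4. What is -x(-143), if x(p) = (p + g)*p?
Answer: -21021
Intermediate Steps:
x(p) = p*(-4 + p) (x(p) = (p - 4)*p = (-4 + p)*p = p*(-4 + p))
-x(-143) = -(-143)*(-4 - 143) = -(-143)*(-147) = -1*21021 = -21021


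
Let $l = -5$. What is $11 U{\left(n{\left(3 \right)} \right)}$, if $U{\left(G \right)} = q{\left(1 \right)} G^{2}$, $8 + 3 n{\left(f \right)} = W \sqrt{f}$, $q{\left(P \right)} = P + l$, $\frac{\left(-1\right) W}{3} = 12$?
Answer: $- \frac{173888}{9} - 2816 \sqrt{3} \approx -24198.0$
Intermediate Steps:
$W = -36$ ($W = \left(-3\right) 12 = -36$)
$q{\left(P \right)} = -5 + P$ ($q{\left(P \right)} = P - 5 = -5 + P$)
$n{\left(f \right)} = - \frac{8}{3} - 12 \sqrt{f}$ ($n{\left(f \right)} = - \frac{8}{3} + \frac{\left(-36\right) \sqrt{f}}{3} = - \frac{8}{3} - 12 \sqrt{f}$)
$U{\left(G \right)} = - 4 G^{2}$ ($U{\left(G \right)} = \left(-5 + 1\right) G^{2} = - 4 G^{2}$)
$11 U{\left(n{\left(3 \right)} \right)} = 11 \left(- 4 \left(- \frac{8}{3} - 12 \sqrt{3}\right)^{2}\right) = - 44 \left(- \frac{8}{3} - 12 \sqrt{3}\right)^{2}$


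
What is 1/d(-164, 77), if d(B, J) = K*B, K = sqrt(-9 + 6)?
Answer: I*sqrt(3)/492 ≈ 0.0035204*I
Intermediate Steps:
K = I*sqrt(3) (K = sqrt(-3) = I*sqrt(3) ≈ 1.732*I)
d(B, J) = I*B*sqrt(3) (d(B, J) = (I*sqrt(3))*B = I*B*sqrt(3))
1/d(-164, 77) = 1/(I*(-164)*sqrt(3)) = 1/(-164*I*sqrt(3)) = I*sqrt(3)/492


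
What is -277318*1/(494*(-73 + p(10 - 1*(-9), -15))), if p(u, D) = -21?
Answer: 138659/23218 ≈ 5.9720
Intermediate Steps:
-277318*1/(494*(-73 + p(10 - 1*(-9), -15))) = -277318*1/(494*(-73 - 21)) = -277318/(494*(-94)) = -277318/(-46436) = -277318*(-1/46436) = 138659/23218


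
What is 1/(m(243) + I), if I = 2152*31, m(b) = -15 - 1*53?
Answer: 1/66644 ≈ 1.5005e-5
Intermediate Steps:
m(b) = -68 (m(b) = -15 - 53 = -68)
I = 66712
1/(m(243) + I) = 1/(-68 + 66712) = 1/66644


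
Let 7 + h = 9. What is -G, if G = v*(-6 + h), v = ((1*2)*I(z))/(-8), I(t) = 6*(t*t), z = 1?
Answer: -6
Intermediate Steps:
h = 2 (h = -7 + 9 = 2)
I(t) = 6*t²
v = -3/2 (v = ((1*2)*(6*1²))/(-8) = (2*(6*1))*(-⅛) = (2*6)*(-⅛) = 12*(-⅛) = -3/2 ≈ -1.5000)
G = 6 (G = -3*(-6 + 2)/2 = -3/2*(-4) = 6)
-G = -1*6 = -6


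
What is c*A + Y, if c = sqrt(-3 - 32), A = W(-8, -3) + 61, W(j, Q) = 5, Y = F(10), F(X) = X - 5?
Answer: 5 + 66*I*sqrt(35) ≈ 5.0 + 390.46*I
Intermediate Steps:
F(X) = -5 + X
Y = 5 (Y = -5 + 10 = 5)
A = 66 (A = 5 + 61 = 66)
c = I*sqrt(35) (c = sqrt(-35) = I*sqrt(35) ≈ 5.9161*I)
c*A + Y = (I*sqrt(35))*66 + 5 = 66*I*sqrt(35) + 5 = 5 + 66*I*sqrt(35)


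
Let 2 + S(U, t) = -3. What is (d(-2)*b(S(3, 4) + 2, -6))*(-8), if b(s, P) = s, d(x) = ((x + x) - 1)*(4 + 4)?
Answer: -960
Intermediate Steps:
S(U, t) = -5 (S(U, t) = -2 - 3 = -5)
d(x) = -8 + 16*x (d(x) = (2*x - 1)*8 = (-1 + 2*x)*8 = -8 + 16*x)
(d(-2)*b(S(3, 4) + 2, -6))*(-8) = ((-8 + 16*(-2))*(-5 + 2))*(-8) = ((-8 - 32)*(-3))*(-8) = -40*(-3)*(-8) = 120*(-8) = -960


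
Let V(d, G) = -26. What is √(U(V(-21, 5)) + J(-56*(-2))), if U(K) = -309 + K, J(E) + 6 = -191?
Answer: 2*I*√133 ≈ 23.065*I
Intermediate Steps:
J(E) = -197 (J(E) = -6 - 191 = -197)
√(U(V(-21, 5)) + J(-56*(-2))) = √((-309 - 26) - 197) = √(-335 - 197) = √(-532) = 2*I*√133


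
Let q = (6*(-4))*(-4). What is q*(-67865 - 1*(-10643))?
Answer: -5493312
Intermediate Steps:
q = 96 (q = -24*(-4) = 96)
q*(-67865 - 1*(-10643)) = 96*(-67865 - 1*(-10643)) = 96*(-67865 + 10643) = 96*(-57222) = -5493312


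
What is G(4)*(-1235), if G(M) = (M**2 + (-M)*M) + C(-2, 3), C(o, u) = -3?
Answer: 3705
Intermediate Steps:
G(M) = -3 (G(M) = (M**2 + (-M)*M) - 3 = (M**2 - M**2) - 3 = 0 - 3 = -3)
G(4)*(-1235) = -3*(-1235) = 3705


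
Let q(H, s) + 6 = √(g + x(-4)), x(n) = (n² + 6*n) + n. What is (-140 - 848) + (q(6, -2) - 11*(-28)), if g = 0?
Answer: -686 + 2*I*√3 ≈ -686.0 + 3.4641*I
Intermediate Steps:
x(n) = n² + 7*n
q(H, s) = -6 + 2*I*√3 (q(H, s) = -6 + √(0 - 4*(7 - 4)) = -6 + √(0 - 4*3) = -6 + √(0 - 12) = -6 + √(-12) = -6 + 2*I*√3)
(-140 - 848) + (q(6, -2) - 11*(-28)) = (-140 - 848) + ((-6 + 2*I*√3) - 11*(-28)) = -988 + ((-6 + 2*I*√3) + 308) = -988 + (302 + 2*I*√3) = -686 + 2*I*√3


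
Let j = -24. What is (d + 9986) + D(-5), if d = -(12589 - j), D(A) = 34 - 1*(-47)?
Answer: -2546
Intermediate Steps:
D(A) = 81 (D(A) = 34 + 47 = 81)
d = -12613 (d = -(12589 - 1*(-24)) = -(12589 + 24) = -1*12613 = -12613)
(d + 9986) + D(-5) = (-12613 + 9986) + 81 = -2627 + 81 = -2546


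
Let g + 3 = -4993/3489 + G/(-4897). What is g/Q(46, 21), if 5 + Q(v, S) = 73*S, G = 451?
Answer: -77281159/26106847224 ≈ -0.0029602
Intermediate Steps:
Q(v, S) = -5 + 73*S
g = -77281159/17085633 (g = -3 + (-4993/3489 + 451/(-4897)) = -3 + (-4993*1/3489 + 451*(-1/4897)) = -3 + (-4993/3489 - 451/4897) = -3 - 26024260/17085633 = -77281159/17085633 ≈ -4.5232)
g/Q(46, 21) = -77281159/(17085633*(-5 + 73*21)) = -77281159/(17085633*(-5 + 1533)) = -77281159/17085633/1528 = -77281159/17085633*1/1528 = -77281159/26106847224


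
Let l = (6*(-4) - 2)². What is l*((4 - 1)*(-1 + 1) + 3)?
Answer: 2028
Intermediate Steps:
l = 676 (l = (-24 - 2)² = (-26)² = 676)
l*((4 - 1)*(-1 + 1) + 3) = 676*((4 - 1)*(-1 + 1) + 3) = 676*(3*0 + 3) = 676*(0 + 3) = 676*3 = 2028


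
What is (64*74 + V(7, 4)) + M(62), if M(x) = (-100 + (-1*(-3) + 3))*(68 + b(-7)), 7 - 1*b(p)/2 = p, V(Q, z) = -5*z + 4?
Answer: -4304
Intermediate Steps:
V(Q, z) = 4 - 5*z
b(p) = 14 - 2*p
M(x) = -9024 (M(x) = (-100 + (-1*(-3) + 3))*(68 + (14 - 2*(-7))) = (-100 + (3 + 3))*(68 + (14 + 14)) = (-100 + 6)*(68 + 28) = -94*96 = -9024)
(64*74 + V(7, 4)) + M(62) = (64*74 + (4 - 5*4)) - 9024 = (4736 + (4 - 20)) - 9024 = (4736 - 16) - 9024 = 4720 - 9024 = -4304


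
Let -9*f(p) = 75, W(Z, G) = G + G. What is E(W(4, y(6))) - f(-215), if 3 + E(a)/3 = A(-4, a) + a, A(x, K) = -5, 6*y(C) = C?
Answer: -29/3 ≈ -9.6667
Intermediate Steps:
y(C) = C/6
W(Z, G) = 2*G
f(p) = -25/3 (f(p) = -⅑*75 = -25/3)
E(a) = -24 + 3*a (E(a) = -9 + 3*(-5 + a) = -9 + (-15 + 3*a) = -24 + 3*a)
E(W(4, y(6))) - f(-215) = (-24 + 3*(2*((⅙)*6))) - 1*(-25/3) = (-24 + 3*(2*1)) + 25/3 = (-24 + 3*2) + 25/3 = (-24 + 6) + 25/3 = -18 + 25/3 = -29/3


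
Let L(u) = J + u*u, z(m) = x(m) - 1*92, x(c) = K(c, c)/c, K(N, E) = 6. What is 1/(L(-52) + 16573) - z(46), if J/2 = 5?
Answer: 40753454/443601 ≈ 91.870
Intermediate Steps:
J = 10 (J = 2*5 = 10)
x(c) = 6/c
z(m) = -92 + 6/m (z(m) = 6/m - 1*92 = 6/m - 92 = -92 + 6/m)
L(u) = 10 + u**2 (L(u) = 10 + u*u = 10 + u**2)
1/(L(-52) + 16573) - z(46) = 1/((10 + (-52)**2) + 16573) - (-92 + 6/46) = 1/((10 + 2704) + 16573) - (-92 + 6*(1/46)) = 1/(2714 + 16573) - (-92 + 3/23) = 1/19287 - 1*(-2113/23) = 1/19287 + 2113/23 = 40753454/443601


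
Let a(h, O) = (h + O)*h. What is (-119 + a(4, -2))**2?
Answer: 12321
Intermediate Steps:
a(h, O) = h*(O + h) (a(h, O) = (O + h)*h = h*(O + h))
(-119 + a(4, -2))**2 = (-119 + 4*(-2 + 4))**2 = (-119 + 4*2)**2 = (-119 + 8)**2 = (-111)**2 = 12321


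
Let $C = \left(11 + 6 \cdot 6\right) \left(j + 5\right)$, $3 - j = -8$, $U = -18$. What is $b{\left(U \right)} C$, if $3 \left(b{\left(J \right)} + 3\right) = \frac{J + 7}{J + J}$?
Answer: $- \frac{58844}{27} \approx -2179.4$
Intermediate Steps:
$b{\left(J \right)} = -3 + \frac{7 + J}{6 J}$ ($b{\left(J \right)} = -3 + \frac{\left(J + 7\right) \frac{1}{J + J}}{3} = -3 + \frac{\left(7 + J\right) \frac{1}{2 J}}{3} = -3 + \frac{\frac{1}{2} \frac{1}{J} \left(7 + J\right)}{3} = -3 + \frac{7 + J}{6 J}$)
$j = 11$ ($j = 3 - -8 = 3 + 8 = 11$)
$C = 752$ ($C = \left(11 + 6 \cdot 6\right) \left(11 + 5\right) = \left(11 + 36\right) 16 = 47 \cdot 16 = 752$)
$b{\left(U \right)} C = \frac{7 - -306}{6 \left(-18\right)} 752 = \frac{1}{6} \left(- \frac{1}{18}\right) \left(7 + 306\right) 752 = \frac{1}{6} \left(- \frac{1}{18}\right) 313 \cdot 752 = \left(- \frac{313}{108}\right) 752 = - \frac{58844}{27}$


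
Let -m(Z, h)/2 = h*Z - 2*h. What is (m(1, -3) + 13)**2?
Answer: 49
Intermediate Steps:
m(Z, h) = 4*h - 2*Z*h (m(Z, h) = -2*(h*Z - 2*h) = -2*(Z*h - 2*h) = -2*(-2*h + Z*h) = 4*h - 2*Z*h)
(m(1, -3) + 13)**2 = (2*(-3)*(2 - 1*1) + 13)**2 = (2*(-3)*(2 - 1) + 13)**2 = (2*(-3)*1 + 13)**2 = (-6 + 13)**2 = 7**2 = 49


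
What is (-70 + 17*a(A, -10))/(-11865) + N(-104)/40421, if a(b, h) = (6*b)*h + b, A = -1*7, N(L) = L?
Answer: -13438111/22837865 ≈ -0.58841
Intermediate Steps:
A = -7
a(b, h) = b + 6*b*h (a(b, h) = 6*b*h + b = b + 6*b*h)
(-70 + 17*a(A, -10))/(-11865) + N(-104)/40421 = (-70 + 17*(-7*(1 + 6*(-10))))/(-11865) - 104/40421 = (-70 + 17*(-7*(1 - 60)))*(-1/11865) - 104*1/40421 = (-70 + 17*(-7*(-59)))*(-1/11865) - 104/40421 = (-70 + 17*413)*(-1/11865) - 104/40421 = (-70 + 7021)*(-1/11865) - 104/40421 = 6951*(-1/11865) - 104/40421 = -331/565 - 104/40421 = -13438111/22837865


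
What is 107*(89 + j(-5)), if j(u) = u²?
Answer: 12198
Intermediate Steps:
107*(89 + j(-5)) = 107*(89 + (-5)²) = 107*(89 + 25) = 107*114 = 12198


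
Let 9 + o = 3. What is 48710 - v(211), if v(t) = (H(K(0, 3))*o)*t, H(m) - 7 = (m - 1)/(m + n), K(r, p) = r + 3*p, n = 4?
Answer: 758564/13 ≈ 58351.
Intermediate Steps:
o = -6 (o = -9 + 3 = -6)
H(m) = 7 + (-1 + m)/(4 + m) (H(m) = 7 + (m - 1)/(m + 4) = 7 + (-1 + m)/(4 + m))
v(t) = -594*t/13 (v(t) = (((27 + 8*(0 + 3*3))/(4 + (0 + 3*3)))*(-6))*t = (((27 + 8*(0 + 9))/(4 + (0 + 9)))*(-6))*t = (((27 + 8*9)/(4 + 9))*(-6))*t = (((27 + 72)/13)*(-6))*t = (((1/13)*99)*(-6))*t = ((99/13)*(-6))*t = -594*t/13)
48710 - v(211) = 48710 - (-594)*211/13 = 48710 - 1*(-125334/13) = 48710 + 125334/13 = 758564/13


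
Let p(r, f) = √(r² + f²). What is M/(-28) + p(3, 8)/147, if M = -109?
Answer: 109/28 + √73/147 ≈ 3.9510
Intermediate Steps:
p(r, f) = √(f² + r²)
M/(-28) + p(3, 8)/147 = -109/(-28) + √(8² + 3²)/147 = -109*(-1/28) + √(64 + 9)*(1/147) = 109/28 + √73*(1/147) = 109/28 + √73/147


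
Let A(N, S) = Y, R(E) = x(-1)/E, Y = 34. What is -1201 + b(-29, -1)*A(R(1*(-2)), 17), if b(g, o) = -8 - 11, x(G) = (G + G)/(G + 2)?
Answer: -1847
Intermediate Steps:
x(G) = 2*G/(2 + G) (x(G) = (2*G)/(2 + G) = 2*G/(2 + G))
b(g, o) = -19
R(E) = -2/E (R(E) = (2*(-1)/(2 - 1))/E = (2*(-1)/1)/E = (2*(-1)*1)/E = -2/E)
A(N, S) = 34
-1201 + b(-29, -1)*A(R(1*(-2)), 17) = -1201 - 19*34 = -1201 - 646 = -1847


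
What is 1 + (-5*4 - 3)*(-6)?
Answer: 139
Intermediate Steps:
1 + (-5*4 - 3)*(-6) = 1 + (-20 - 3)*(-6) = 1 - 23*(-6) = 1 + 138 = 139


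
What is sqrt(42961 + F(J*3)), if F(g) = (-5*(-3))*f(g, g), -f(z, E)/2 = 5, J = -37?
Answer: sqrt(42811) ≈ 206.91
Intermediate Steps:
f(z, E) = -10 (f(z, E) = -2*5 = -10)
F(g) = -150 (F(g) = -5*(-3)*(-10) = 15*(-10) = -150)
sqrt(42961 + F(J*3)) = sqrt(42961 - 150) = sqrt(42811)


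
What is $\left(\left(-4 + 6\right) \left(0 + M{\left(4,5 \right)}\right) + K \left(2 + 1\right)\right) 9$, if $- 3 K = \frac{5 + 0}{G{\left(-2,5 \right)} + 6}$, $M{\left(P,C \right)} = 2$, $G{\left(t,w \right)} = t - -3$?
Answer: $\frac{207}{7} \approx 29.571$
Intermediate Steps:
$G{\left(t,w \right)} = 3 + t$ ($G{\left(t,w \right)} = t + 3 = 3 + t$)
$K = - \frac{5}{21}$ ($K = - \frac{\left(5 + 0\right) \frac{1}{\left(3 - 2\right) + 6}}{3} = - \frac{5 \frac{1}{1 + 6}}{3} = - \frac{5 \cdot \frac{1}{7}}{3} = \left(- \frac{1}{3}\right) \frac{5}{7} = - \frac{5}{21} \approx -0.2381$)
$\left(\left(-4 + 6\right) \left(0 + M{\left(4,5 \right)}\right) + K \left(2 + 1\right)\right) 9 = \left(\left(-4 + 6\right) \left(0 + 2\right) - \frac{5 \left(2 + 1\right)}{21}\right) 9 = \left(2 \cdot 2 - \frac{5}{7}\right) 9 = \left(4 - \frac{5}{7}\right) 9 = \frac{23}{7} \cdot 9 = \frac{207}{7}$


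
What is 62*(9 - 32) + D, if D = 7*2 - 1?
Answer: -1413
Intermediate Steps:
D = 13 (D = 14 - 1 = 13)
62*(9 - 32) + D = 62*(9 - 32) + 13 = 62*(-23) + 13 = -1426 + 13 = -1413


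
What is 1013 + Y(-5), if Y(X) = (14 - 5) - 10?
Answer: 1012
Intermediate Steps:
Y(X) = -1 (Y(X) = 9 - 10 = -1)
1013 + Y(-5) = 1013 - 1 = 1012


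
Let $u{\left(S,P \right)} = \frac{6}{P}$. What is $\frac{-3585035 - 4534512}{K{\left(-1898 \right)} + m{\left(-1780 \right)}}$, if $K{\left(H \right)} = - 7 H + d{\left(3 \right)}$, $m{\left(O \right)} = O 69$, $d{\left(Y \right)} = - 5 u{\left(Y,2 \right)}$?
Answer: $\frac{8119547}{109549} \approx 74.118$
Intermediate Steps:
$d{\left(Y \right)} = -15$ ($d{\left(Y \right)} = - 5 \cdot \frac{6}{2} = - 5 \cdot 6 \cdot \frac{1}{2} = \left(-5\right) 3 = -15$)
$m{\left(O \right)} = 69 O$
$K{\left(H \right)} = -15 - 7 H$ ($K{\left(H \right)} = - 7 H - 15 = -15 - 7 H$)
$\frac{-3585035 - 4534512}{K{\left(-1898 \right)} + m{\left(-1780 \right)}} = \frac{-3585035 - 4534512}{\left(-15 - -13286\right) + 69 \left(-1780\right)} = - \frac{8119547}{\left(-15 + 13286\right) - 122820} = - \frac{8119547}{13271 - 122820} = - \frac{8119547}{-109549} = \left(-8119547\right) \left(- \frac{1}{109549}\right) = \frac{8119547}{109549}$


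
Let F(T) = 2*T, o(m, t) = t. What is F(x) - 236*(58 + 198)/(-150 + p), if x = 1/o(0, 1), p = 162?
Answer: -15098/3 ≈ -5032.7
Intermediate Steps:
x = 1 (x = 1/1 = 1)
F(x) - 236*(58 + 198)/(-150 + p) = 2*1 - 236*(58 + 198)/(-150 + 162) = 2 - 60416/12 = 2 - 236*64/3 = 2 - 15104/3 = -15098/3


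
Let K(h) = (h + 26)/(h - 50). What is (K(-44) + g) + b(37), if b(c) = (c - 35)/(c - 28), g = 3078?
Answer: 1302169/423 ≈ 3078.4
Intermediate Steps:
b(c) = (-35 + c)/(-28 + c)
K(h) = (26 + h)/(-50 + h)
(K(-44) + g) + b(37) = ((26 - 44)/(-50 - 44) + 3078) + (-35 + 37)/(-28 + 37) = (-18/(-94) + 3078) + 2/9 = (-1/94*(-18) + 3078) + (⅑)*2 = (9/47 + 3078) + 2/9 = 144675/47 + 2/9 = 1302169/423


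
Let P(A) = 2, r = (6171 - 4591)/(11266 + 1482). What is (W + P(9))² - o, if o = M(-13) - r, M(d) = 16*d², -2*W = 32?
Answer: -7992601/3187 ≈ -2507.9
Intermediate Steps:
W = -16 (W = -½*32 = -16)
r = 395/3187 (r = 1580/12748 = 1580*(1/12748) = 395/3187 ≈ 0.12394)
o = 8617253/3187 (o = 16*(-13)² - 1*395/3187 = 16*169 - 395/3187 = 2704 - 395/3187 = 8617253/3187 ≈ 2703.9)
(W + P(9))² - o = (-16 + 2)² - 1*8617253/3187 = (-14)² - 8617253/3187 = 196 - 8617253/3187 = -7992601/3187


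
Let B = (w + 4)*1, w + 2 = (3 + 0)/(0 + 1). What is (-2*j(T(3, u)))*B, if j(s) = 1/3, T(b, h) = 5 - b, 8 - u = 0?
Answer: -10/3 ≈ -3.3333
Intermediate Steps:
u = 8 (u = 8 - 1*0 = 8 + 0 = 8)
w = 1 (w = -2 + (3 + 0)/(0 + 1) = -2 + 3/1 = -2 + 3*1 = -2 + 3 = 1)
j(s) = 1/3
B = 5 (B = (1 + 4)*1 = 5*1 = 5)
(-2*j(T(3, u)))*B = -2*1/3*5 = -2/3*5 = -10/3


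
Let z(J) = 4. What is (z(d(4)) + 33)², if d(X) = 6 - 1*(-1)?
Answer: 1369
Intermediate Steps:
d(X) = 7 (d(X) = 6 + 1 = 7)
(z(d(4)) + 33)² = (4 + 33)² = 37² = 1369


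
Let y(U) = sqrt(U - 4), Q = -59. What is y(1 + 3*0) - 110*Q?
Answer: 6490 + I*sqrt(3) ≈ 6490.0 + 1.732*I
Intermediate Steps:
y(U) = sqrt(-4 + U)
y(1 + 3*0) - 110*Q = sqrt(-4 + (1 + 3*0)) - 110*(-59) = sqrt(-4 + (1 + 0)) + 6490 = sqrt(-4 + 1) + 6490 = sqrt(-3) + 6490 = I*sqrt(3) + 6490 = 6490 + I*sqrt(3)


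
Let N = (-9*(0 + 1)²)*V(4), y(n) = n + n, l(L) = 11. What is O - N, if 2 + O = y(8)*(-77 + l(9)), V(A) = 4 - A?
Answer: -1058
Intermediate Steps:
y(n) = 2*n
N = 0 (N = (-9*(0 + 1)²)*(4 - 1*4) = (-9*1²)*(4 - 4) = -9*1*0 = -9*0 = 0)
O = -1058 (O = -2 + (2*8)*(-77 + 11) = -2 + 16*(-66) = -2 - 1056 = -1058)
O - N = -1058 - 1*0 = -1058 + 0 = -1058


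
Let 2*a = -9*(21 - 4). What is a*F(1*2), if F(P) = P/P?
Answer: -153/2 ≈ -76.500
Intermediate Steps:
F(P) = 1
a = -153/2 (a = (-9*(21 - 4))/2 = (-9*17)/2 = (1/2)*(-153) = -153/2 ≈ -76.500)
a*F(1*2) = -153/2*1 = -153/2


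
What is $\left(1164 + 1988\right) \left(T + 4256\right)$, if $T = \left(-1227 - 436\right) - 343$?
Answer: $7092000$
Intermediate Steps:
$T = -2006$ ($T = -1663 - 343 = -2006$)
$\left(1164 + 1988\right) \left(T + 4256\right) = \left(1164 + 1988\right) \left(-2006 + 4256\right) = 3152 \cdot 2250 = 7092000$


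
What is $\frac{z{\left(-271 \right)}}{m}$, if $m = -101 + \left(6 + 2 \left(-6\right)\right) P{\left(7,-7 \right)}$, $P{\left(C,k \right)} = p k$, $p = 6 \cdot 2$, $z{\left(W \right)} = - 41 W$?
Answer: $\frac{11111}{403} \approx 27.571$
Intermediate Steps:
$p = 12$
$P{\left(C,k \right)} = 12 k$
$m = 403$ ($m = -101 + \left(6 + 2 \left(-6\right)\right) 12 \left(-7\right) = -101 + \left(6 - 12\right) \left(-84\right) = -101 - -504 = -101 + 504 = 403$)
$\frac{z{\left(-271 \right)}}{m} = \frac{\left(-41\right) \left(-271\right)}{403} = 11111 \cdot \frac{1}{403} = \frac{11111}{403}$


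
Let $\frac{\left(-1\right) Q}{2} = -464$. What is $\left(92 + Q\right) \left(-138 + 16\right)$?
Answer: $-124440$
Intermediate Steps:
$Q = 928$ ($Q = \left(-2\right) \left(-464\right) = 928$)
$\left(92 + Q\right) \left(-138 + 16\right) = \left(92 + 928\right) \left(-138 + 16\right) = 1020 \left(-122\right) = -124440$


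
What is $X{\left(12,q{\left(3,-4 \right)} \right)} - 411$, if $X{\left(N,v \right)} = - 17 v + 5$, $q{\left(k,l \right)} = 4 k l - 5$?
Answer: $495$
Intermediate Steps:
$q{\left(k,l \right)} = -5 + 4 k l$ ($q{\left(k,l \right)} = 4 k l - 5 = -5 + 4 k l$)
$X{\left(N,v \right)} = 5 - 17 v$
$X{\left(12,q{\left(3,-4 \right)} \right)} - 411 = \left(5 - 17 \left(-5 + 4 \cdot 3 \left(-4\right)\right)\right) - 411 = \left(5 - 17 \left(-5 - 48\right)\right) - 411 = \left(5 - -901\right) - 411 = \left(5 + 901\right) - 411 = 906 - 411 = 495$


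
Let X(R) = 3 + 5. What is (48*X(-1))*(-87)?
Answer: -33408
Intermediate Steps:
X(R) = 8
(48*X(-1))*(-87) = (48*8)*(-87) = 384*(-87) = -33408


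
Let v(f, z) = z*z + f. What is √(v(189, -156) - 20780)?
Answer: √3745 ≈ 61.196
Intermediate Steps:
v(f, z) = f + z² (v(f, z) = z² + f = f + z²)
√(v(189, -156) - 20780) = √((189 + (-156)²) - 20780) = √((189 + 24336) - 20780) = √(24525 - 20780) = √3745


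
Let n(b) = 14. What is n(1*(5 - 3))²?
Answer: 196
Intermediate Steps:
n(1*(5 - 3))² = 14² = 196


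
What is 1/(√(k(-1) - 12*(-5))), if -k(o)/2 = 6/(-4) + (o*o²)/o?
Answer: √61/61 ≈ 0.12804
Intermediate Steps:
k(o) = 3 - 2*o² (k(o) = -2*(6/(-4) + (o*o²)/o) = -2*(6*(-¼) + o³/o) = -2*(-3/2 + o²) = 3 - 2*o²)
1/(√(k(-1) - 12*(-5))) = 1/(√((3 - 2*(-1)²) - 12*(-5))) = 1/(√((3 - 2*1) + 60)) = 1/(√((3 - 2) + 60)) = 1/(√(1 + 60)) = 1/(√61) = √61/61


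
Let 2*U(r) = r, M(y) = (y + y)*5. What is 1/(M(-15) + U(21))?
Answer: -2/279 ≈ -0.0071685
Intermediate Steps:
M(y) = 10*y (M(y) = (2*y)*5 = 10*y)
U(r) = r/2
1/(M(-15) + U(21)) = 1/(10*(-15) + (½)*21) = 1/(-150 + 21/2) = 1/(-279/2) = -2/279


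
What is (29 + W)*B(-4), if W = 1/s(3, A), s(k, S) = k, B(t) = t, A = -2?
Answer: -352/3 ≈ -117.33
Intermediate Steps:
W = ⅓ (W = 1/3 = ⅓ ≈ 0.33333)
(29 + W)*B(-4) = (29 + ⅓)*(-4) = (88/3)*(-4) = -352/3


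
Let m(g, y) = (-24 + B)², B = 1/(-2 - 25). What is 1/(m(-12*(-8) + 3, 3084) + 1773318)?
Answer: 729/1293170023 ≈ 5.6373e-7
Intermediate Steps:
B = -1/27 (B = 1/(-27) = -1/27 ≈ -0.037037)
m(g, y) = 421201/729 (m(g, y) = (-24 - 1/27)² = (-649/27)² = 421201/729)
1/(m(-12*(-8) + 3, 3084) + 1773318) = 1/(421201/729 + 1773318) = 1/(1293170023/729) = 729/1293170023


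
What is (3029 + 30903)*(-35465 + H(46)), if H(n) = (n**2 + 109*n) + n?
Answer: -959902348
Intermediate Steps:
H(n) = n**2 + 110*n
(3029 + 30903)*(-35465 + H(46)) = (3029 + 30903)*(-35465 + 46*(110 + 46)) = 33932*(-35465 + 46*156) = 33932*(-35465 + 7176) = 33932*(-28289) = -959902348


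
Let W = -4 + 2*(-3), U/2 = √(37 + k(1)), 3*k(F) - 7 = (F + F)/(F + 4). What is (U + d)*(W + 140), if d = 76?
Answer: 9880 + 208*√555/3 ≈ 11513.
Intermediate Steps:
k(F) = 7/3 + 2*F/(3*(4 + F)) (k(F) = 7/3 + ((F + F)/(F + 4))/3 = 7/3 + ((2*F)/(4 + F))/3 = 7/3 + (2*F/(4 + F))/3 = 7/3 + 2*F/(3*(4 + F)))
U = 8*√555/15 (U = 2*√(37 + (28 + 9*1)/(3*(4 + 1))) = 2*√(37 + (⅓)*(28 + 9)/5) = 2*√(37 + (⅓)*(⅕)*37) = 2*√(37 + 37/15) = 2*√(592/15) = 2*(4*√555/15) = 8*√555/15 ≈ 12.564)
W = -10 (W = -4 - 6 = -10)
(U + d)*(W + 140) = (8*√555/15 + 76)*(-10 + 140) = (76 + 8*√555/15)*130 = 9880 + 208*√555/3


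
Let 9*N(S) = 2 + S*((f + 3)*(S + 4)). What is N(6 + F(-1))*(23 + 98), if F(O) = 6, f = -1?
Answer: 46706/9 ≈ 5189.6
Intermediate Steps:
N(S) = 2/9 + S*(8 + 2*S)/9 (N(S) = (2 + S*((-1 + 3)*(S + 4)))/9 = (2 + S*(2*(4 + S)))/9 = (2 + S*(8 + 2*S))/9 = 2/9 + S*(8 + 2*S)/9)
N(6 + F(-1))*(23 + 98) = (2/9 + 2*(6 + 6)²/9 + 8*(6 + 6)/9)*(23 + 98) = (2/9 + (2/9)*12² + (8/9)*12)*121 = (2/9 + (2/9)*144 + 32/3)*121 = (2/9 + 32 + 32/3)*121 = (386/9)*121 = 46706/9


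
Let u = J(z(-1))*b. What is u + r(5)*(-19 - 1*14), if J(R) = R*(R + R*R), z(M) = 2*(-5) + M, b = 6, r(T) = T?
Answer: -7425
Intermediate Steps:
z(M) = -10 + M
J(R) = R*(R + R**2)
u = -7260 (u = ((-10 - 1)**2*(1 + (-10 - 1)))*6 = ((-11)**2*(1 - 11))*6 = (121*(-10))*6 = -1210*6 = -7260)
u + r(5)*(-19 - 1*14) = -7260 + 5*(-19 - 1*14) = -7260 + 5*(-19 - 14) = -7260 + 5*(-33) = -7260 - 165 = -7425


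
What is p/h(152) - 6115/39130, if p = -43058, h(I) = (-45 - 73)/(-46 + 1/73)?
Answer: -565612615039/33706582 ≈ -16780.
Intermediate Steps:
h(I) = 8614/3357 (h(I) = -118/(-46 + 1/73) = -118/(-3357/73) = -118*(-73/3357) = 8614/3357)
p/h(152) - 6115/39130 = -43058/8614/3357 - 6115/39130 = -43058*3357/8614 - 6115*1/39130 = -72272853/4307 - 1223/7826 = -565612615039/33706582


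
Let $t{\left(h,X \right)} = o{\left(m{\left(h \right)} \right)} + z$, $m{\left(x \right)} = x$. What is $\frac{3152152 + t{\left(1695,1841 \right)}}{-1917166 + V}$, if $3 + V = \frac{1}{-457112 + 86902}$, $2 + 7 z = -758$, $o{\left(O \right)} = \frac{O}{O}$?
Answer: $- \frac{8168428575310}{4968285948437} \approx -1.6441$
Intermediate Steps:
$o{\left(O \right)} = 1$
$z = - \frac{760}{7}$ ($z = - \frac{2}{7} + \frac{1}{7} \left(-758\right) = - \frac{2}{7} - \frac{758}{7} = - \frac{760}{7} \approx -108.57$)
$V = - \frac{1110631}{370210}$ ($V = -3 + \frac{1}{-457112 + 86902} = -3 + \frac{1}{-370210} = -3 - \frac{1}{370210} = - \frac{1110631}{370210} \approx -3.0$)
$t{\left(h,X \right)} = - \frac{753}{7}$ ($t{\left(h,X \right)} = 1 - \frac{760}{7} = - \frac{753}{7}$)
$\frac{3152152 + t{\left(1695,1841 \right)}}{-1917166 + V} = \frac{3152152 - \frac{753}{7}}{-1917166 - \frac{1110631}{370210}} = \frac{22064311}{7 \left(- \frac{709755135491}{370210}\right)} = \frac{22064311}{7} \left(- \frac{370210}{709755135491}\right) = - \frac{8168428575310}{4968285948437}$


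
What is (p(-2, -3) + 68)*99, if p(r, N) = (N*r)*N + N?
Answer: 4653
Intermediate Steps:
p(r, N) = N + r*N² (p(r, N) = r*N² + N = N + r*N²)
(p(-2, -3) + 68)*99 = (-3*(1 - 3*(-2)) + 68)*99 = (-3*(1 + 6) + 68)*99 = (-3*7 + 68)*99 = (-21 + 68)*99 = 47*99 = 4653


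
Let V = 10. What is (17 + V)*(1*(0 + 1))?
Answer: 27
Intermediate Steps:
(17 + V)*(1*(0 + 1)) = (17 + 10)*(1*(0 + 1)) = 27*(1*1) = 27*1 = 27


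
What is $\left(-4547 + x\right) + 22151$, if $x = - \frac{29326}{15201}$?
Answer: $\frac{267569078}{15201} \approx 17602.0$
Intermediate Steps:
$x = - \frac{29326}{15201}$ ($x = \left(-29326\right) \frac{1}{15201} = - \frac{29326}{15201} \approx -1.9292$)
$\left(-4547 + x\right) + 22151 = \left(-4547 - \frac{29326}{15201}\right) + 22151 = - \frac{69148273}{15201} + 22151 = \frac{267569078}{15201}$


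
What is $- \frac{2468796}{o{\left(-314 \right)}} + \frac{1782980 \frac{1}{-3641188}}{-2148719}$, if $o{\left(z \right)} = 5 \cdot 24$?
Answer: $- \frac{402408082014702569}{19559724595430} \approx -20573.0$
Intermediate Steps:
$o{\left(z \right)} = 120$
$- \frac{2468796}{o{\left(-314 \right)}} + \frac{1782980 \frac{1}{-3641188}}{-2148719} = - \frac{2468796}{120} + \frac{1782980 \frac{1}{-3641188}}{-2148719} = \left(-2468796\right) \frac{1}{120} + 1782980 \left(- \frac{1}{3641188}\right) \left(- \frac{1}{2148719}\right) = - \frac{205733}{10} - - \frac{445745}{1955972459543} = - \frac{205733}{10} + \frac{445745}{1955972459543} = - \frac{402408082014702569}{19559724595430}$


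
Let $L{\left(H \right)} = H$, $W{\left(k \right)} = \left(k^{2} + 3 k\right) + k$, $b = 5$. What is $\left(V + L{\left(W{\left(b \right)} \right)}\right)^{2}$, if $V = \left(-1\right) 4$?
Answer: $1681$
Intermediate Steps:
$W{\left(k \right)} = k^{2} + 4 k$
$V = -4$
$\left(V + L{\left(W{\left(b \right)} \right)}\right)^{2} = \left(-4 + 5 \left(4 + 5\right)\right)^{2} = \left(-4 + 5 \cdot 9\right)^{2} = \left(-4 + 45\right)^{2} = 41^{2} = 1681$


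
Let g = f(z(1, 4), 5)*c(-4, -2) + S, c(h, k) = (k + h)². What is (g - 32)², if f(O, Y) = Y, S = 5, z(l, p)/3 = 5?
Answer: 23409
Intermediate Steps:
c(h, k) = (h + k)²
z(l, p) = 15 (z(l, p) = 3*5 = 15)
g = 185 (g = 5*(-4 - 2)² + 5 = 5*(-6)² + 5 = 5*36 + 5 = 180 + 5 = 185)
(g - 32)² = (185 - 32)² = 153² = 23409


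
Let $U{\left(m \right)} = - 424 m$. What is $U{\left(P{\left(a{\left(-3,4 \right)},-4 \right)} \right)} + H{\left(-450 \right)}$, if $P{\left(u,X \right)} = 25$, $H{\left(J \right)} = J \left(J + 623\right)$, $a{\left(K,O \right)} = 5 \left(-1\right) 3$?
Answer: $-88450$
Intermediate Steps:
$a{\left(K,O \right)} = -15$ ($a{\left(K,O \right)} = \left(-5\right) 3 = -15$)
$H{\left(J \right)} = J \left(623 + J\right)$
$U{\left(P{\left(a{\left(-3,4 \right)},-4 \right)} \right)} + H{\left(-450 \right)} = \left(-424\right) 25 - 450 \left(623 - 450\right) = -10600 - 77850 = -88450$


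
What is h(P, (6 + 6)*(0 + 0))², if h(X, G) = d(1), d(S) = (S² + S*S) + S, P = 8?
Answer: 9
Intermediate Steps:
d(S) = S + 2*S² (d(S) = (S² + S²) + S = 2*S² + S = S + 2*S²)
h(X, G) = 3 (h(X, G) = 1*(1 + 2*1) = 1*(1 + 2) = 1*3 = 3)
h(P, (6 + 6)*(0 + 0))² = 3² = 9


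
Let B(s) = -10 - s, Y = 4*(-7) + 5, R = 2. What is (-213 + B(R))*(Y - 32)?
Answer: 12375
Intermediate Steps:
Y = -23 (Y = -28 + 5 = -23)
(-213 + B(R))*(Y - 32) = (-213 + (-10 - 1*2))*(-23 - 32) = (-213 + (-10 - 2))*(-55) = (-213 - 12)*(-55) = -225*(-55) = 12375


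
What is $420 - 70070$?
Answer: $-69650$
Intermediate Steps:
$420 - 70070 = -69650$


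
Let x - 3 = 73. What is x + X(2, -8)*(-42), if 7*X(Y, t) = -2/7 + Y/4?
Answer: 523/7 ≈ 74.714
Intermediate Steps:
x = 76 (x = 3 + 73 = 76)
X(Y, t) = -2/49 + Y/28 (X(Y, t) = (-2/7 + Y/4)/7 = -2/49 + Y/28)
x + X(2, -8)*(-42) = 76 + (-2/49 + (1/28)*2)*(-42) = 76 + (-2/49 + 1/14)*(-42) = 76 + (3/98)*(-42) = 76 - 9/7 = 523/7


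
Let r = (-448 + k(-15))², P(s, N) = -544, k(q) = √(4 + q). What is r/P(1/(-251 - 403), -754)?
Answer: -200693/544 + 28*I*√11/17 ≈ -368.92 + 5.4627*I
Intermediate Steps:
r = (-448 + I*√11)² (r = (-448 + √(4 - 15))² = (-448 + √(-11))² = (-448 + I*√11)² ≈ 2.0069e+5 - 2972.0*I)
r/P(1/(-251 - 403), -754) = (448 - I*√11)²/(-544) = (448 - I*√11)²*(-1/544) = -(448 - I*√11)²/544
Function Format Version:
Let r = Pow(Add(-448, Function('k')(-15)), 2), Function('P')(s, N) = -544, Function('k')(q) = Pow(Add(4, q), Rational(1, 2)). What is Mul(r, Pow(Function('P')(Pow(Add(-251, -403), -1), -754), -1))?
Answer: Add(Rational(-200693, 544), Mul(Rational(28, 17), I, Pow(11, Rational(1, 2)))) ≈ Add(-368.92, Mul(5.4627, I))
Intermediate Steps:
r = Pow(Add(-448, Mul(I, Pow(11, Rational(1, 2)))), 2) (r = Pow(Add(-448, Pow(Add(4, -15), Rational(1, 2))), 2) = Pow(Add(-448, Pow(-11, Rational(1, 2))), 2) = Pow(Add(-448, Mul(I, Pow(11, Rational(1, 2)))), 2) ≈ Add(2.0069e+5, Mul(-2972., I)))
Mul(r, Pow(Function('P')(Pow(Add(-251, -403), -1), -754), -1)) = Mul(Pow(Add(448, Mul(-1, I, Pow(11, Rational(1, 2)))), 2), Pow(-544, -1)) = Mul(Pow(Add(448, Mul(-1, I, Pow(11, Rational(1, 2)))), 2), Rational(-1, 544)) = Mul(Rational(-1, 544), Pow(Add(448, Mul(-1, I, Pow(11, Rational(1, 2)))), 2))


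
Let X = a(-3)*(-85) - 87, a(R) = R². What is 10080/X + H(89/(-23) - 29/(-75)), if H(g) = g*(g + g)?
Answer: 2626116088/211269375 ≈ 12.430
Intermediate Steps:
X = -852 (X = (-3)²*(-85) - 87 = 9*(-85) - 87 = -765 - 87 = -852)
H(g) = 2*g² (H(g) = g*(2*g) = 2*g²)
10080/X + H(89/(-23) - 29/(-75)) = 10080/(-852) + 2*(89/(-23) - 29/(-75))² = 10080*(-1/852) + 2*(89*(-1/23) - 29*(-1/75))² = -840/71 + 2*(-89/23 + 29/75)² = -840/71 + 2*(-6008/1725)² = -840/71 + 2*(36096064/2975625) = -840/71 + 72192128/2975625 = 2626116088/211269375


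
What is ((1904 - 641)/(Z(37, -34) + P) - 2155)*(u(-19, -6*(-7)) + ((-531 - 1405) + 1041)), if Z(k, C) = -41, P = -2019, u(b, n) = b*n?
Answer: 7517873159/2060 ≈ 3.6495e+6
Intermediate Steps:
((1904 - 641)/(Z(37, -34) + P) - 2155)*(u(-19, -6*(-7)) + ((-531 - 1405) + 1041)) = ((1904 - 641)/(-41 - 2019) - 2155)*(-(-114)*(-7) + ((-531 - 1405) + 1041)) = (1263/(-2060) - 2155)*(-19*42 + (-1936 + 1041)) = (1263*(-1/2060) - 2155)*(-798 - 895) = (-1263/2060 - 2155)*(-1693) = -4440563/2060*(-1693) = 7517873159/2060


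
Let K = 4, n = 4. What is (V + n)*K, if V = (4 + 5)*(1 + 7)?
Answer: 304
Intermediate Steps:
V = 72 (V = 9*8 = 72)
(V + n)*K = (72 + 4)*4 = 76*4 = 304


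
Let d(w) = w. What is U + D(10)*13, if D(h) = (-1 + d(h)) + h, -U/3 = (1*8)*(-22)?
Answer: 775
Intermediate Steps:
U = 528 (U = -3*1*8*(-22) = -24*(-22) = -3*(-176) = 528)
D(h) = -1 + 2*h (D(h) = (-1 + h) + h = -1 + 2*h)
U + D(10)*13 = 528 + (-1 + 2*10)*13 = 528 + (-1 + 20)*13 = 528 + 19*13 = 528 + 247 = 775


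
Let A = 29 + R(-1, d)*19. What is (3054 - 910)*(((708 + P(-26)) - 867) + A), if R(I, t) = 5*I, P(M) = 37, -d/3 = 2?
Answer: -403072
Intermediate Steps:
d = -6 (d = -3*2 = -6)
A = -66 (A = 29 + (5*(-1))*19 = 29 - 5*19 = 29 - 95 = -66)
(3054 - 910)*(((708 + P(-26)) - 867) + A) = (3054 - 910)*(((708 + 37) - 867) - 66) = 2144*((745 - 867) - 66) = 2144*(-122 - 66) = 2144*(-188) = -403072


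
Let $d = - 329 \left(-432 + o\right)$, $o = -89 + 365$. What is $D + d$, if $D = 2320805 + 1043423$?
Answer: $3415552$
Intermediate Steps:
$o = 276$
$D = 3364228$
$d = 51324$ ($d = - 329 \left(-432 + 276\right) = \left(-329\right) \left(-156\right) = 51324$)
$D + d = 3364228 + 51324 = 3415552$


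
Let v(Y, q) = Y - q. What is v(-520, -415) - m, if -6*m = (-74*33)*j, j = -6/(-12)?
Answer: -617/2 ≈ -308.50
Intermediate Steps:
j = 1/2 (j = -6*(-1)/12 = -1*(-1/2) = 1/2 ≈ 0.50000)
m = 407/2 (m = -(-74*33)/(6*2) = -(-407)/2 = -1/6*(-1221) = 407/2 ≈ 203.50)
v(-520, -415) - m = (-520 - 1*(-415)) - 1*407/2 = (-520 + 415) - 407/2 = -105 - 407/2 = -617/2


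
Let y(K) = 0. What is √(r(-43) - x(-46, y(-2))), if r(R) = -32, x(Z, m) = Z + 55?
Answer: I*√41 ≈ 6.4031*I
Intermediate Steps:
x(Z, m) = 55 + Z
√(r(-43) - x(-46, y(-2))) = √(-32 - (55 - 46)) = √(-32 - 1*9) = √(-32 - 9) = √(-41) = I*√41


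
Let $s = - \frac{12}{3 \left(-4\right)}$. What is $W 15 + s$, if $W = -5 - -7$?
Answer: $31$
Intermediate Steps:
$s = 1$ ($s = - \frac{12}{-12} = \left(-12\right) \left(- \frac{1}{12}\right) = 1$)
$W = 2$ ($W = -5 + 7 = 2$)
$W 15 + s = 2 \cdot 15 + 1 = 30 + 1 = 31$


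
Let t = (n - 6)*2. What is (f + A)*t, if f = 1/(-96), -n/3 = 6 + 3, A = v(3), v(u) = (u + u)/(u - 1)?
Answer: -3157/16 ≈ -197.31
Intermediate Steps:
v(u) = 2*u/(-1 + u) (v(u) = (2*u)/(-1 + u) = 2*u/(-1 + u))
A = 3 (A = 2*3/(-1 + 3) = 2*3/2 = 2*3*(½) = 3)
n = -27 (n = -3*(6 + 3) = -3*9 = -27)
f = -1/96 ≈ -0.010417
t = -66 (t = (-27 - 6)*2 = -33*2 = -66)
(f + A)*t = (-1/96 + 3)*(-66) = (287/96)*(-66) = -3157/16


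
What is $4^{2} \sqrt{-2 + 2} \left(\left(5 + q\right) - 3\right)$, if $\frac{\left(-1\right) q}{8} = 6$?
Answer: $0$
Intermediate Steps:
$q = -48$ ($q = \left(-8\right) 6 = -48$)
$4^{2} \sqrt{-2 + 2} \left(\left(5 + q\right) - 3\right) = 4^{2} \sqrt{-2 + 2} \left(\left(5 - 48\right) - 3\right) = 16 \sqrt{0} \left(-43 - 3\right) = 16 \cdot 0 \left(-46\right) = 0 \left(-46\right) = 0$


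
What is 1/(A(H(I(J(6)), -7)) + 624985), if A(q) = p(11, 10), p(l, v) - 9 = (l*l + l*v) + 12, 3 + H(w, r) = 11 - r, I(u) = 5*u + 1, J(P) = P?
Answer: 1/625237 ≈ 1.5994e-6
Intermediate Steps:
I(u) = 1 + 5*u
H(w, r) = 8 - r (H(w, r) = -3 + (11 - r) = 8 - r)
p(l, v) = 21 + l² + l*v (p(l, v) = 9 + ((l*l + l*v) + 12) = 9 + ((l² + l*v) + 12) = 9 + (12 + l² + l*v) = 21 + l² + l*v)
A(q) = 252 (A(q) = 21 + 11² + 11*10 = 21 + 121 + 110 = 252)
1/(A(H(I(J(6)), -7)) + 624985) = 1/(252 + 624985) = 1/625237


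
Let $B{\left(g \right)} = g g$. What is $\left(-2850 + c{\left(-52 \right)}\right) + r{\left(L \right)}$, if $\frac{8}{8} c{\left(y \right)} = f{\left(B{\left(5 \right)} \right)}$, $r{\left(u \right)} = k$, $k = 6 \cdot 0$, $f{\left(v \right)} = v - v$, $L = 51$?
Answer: $-2850$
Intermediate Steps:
$B{\left(g \right)} = g^{2}$
$f{\left(v \right)} = 0$
$k = 0$
$r{\left(u \right)} = 0$
$c{\left(y \right)} = 0$
$\left(-2850 + c{\left(-52 \right)}\right) + r{\left(L \right)} = \left(-2850 + 0\right) + 0 = -2850 + 0 = -2850$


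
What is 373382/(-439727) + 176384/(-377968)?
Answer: -13667953434/10387670921 ≈ -1.3158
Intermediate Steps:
373382/(-439727) + 176384/(-377968) = 373382*(-1/439727) + 176384*(-1/377968) = -373382/439727 - 11024/23623 = -13667953434/10387670921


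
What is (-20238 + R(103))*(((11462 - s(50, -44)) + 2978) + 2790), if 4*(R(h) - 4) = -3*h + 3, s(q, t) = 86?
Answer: -348203212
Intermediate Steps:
R(h) = 19/4 - 3*h/4 (R(h) = 4 + (-3*h + 3)/4 = 4 + (3 - 3*h)/4 = 4 + (3/4 - 3*h/4) = 19/4 - 3*h/4)
(-20238 + R(103))*(((11462 - s(50, -44)) + 2978) + 2790) = (-20238 + (19/4 - 3/4*103))*(((11462 - 1*86) + 2978) + 2790) = (-20238 + (19/4 - 309/4))*(((11462 - 86) + 2978) + 2790) = (-20238 - 145/2)*((11376 + 2978) + 2790) = -40621*(14354 + 2790)/2 = -40621/2*17144 = -348203212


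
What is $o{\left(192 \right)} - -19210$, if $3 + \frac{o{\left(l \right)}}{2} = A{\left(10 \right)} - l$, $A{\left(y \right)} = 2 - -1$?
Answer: $18826$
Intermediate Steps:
$A{\left(y \right)} = 3$ ($A{\left(y \right)} = 2 + 1 = 3$)
$o{\left(l \right)} = - 2 l$ ($o{\left(l \right)} = -6 + 2 \left(3 - l\right) = -6 - \left(-6 + 2 l\right) = - 2 l$)
$o{\left(192 \right)} - -19210 = \left(-2\right) 192 - -19210 = -384 + 19210 = 18826$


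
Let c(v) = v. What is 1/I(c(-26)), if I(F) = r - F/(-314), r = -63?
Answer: -157/9904 ≈ -0.015852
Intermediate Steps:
I(F) = -63 + F/314 (I(F) = -63 - F/(-314) = -63 - F*(-1)/314 = -63 - (-1)*F/314 = -63 + F/314)
1/I(c(-26)) = 1/(-63 + (1/314)*(-26)) = 1/(-63 - 13/157) = 1/(-9904/157) = -157/9904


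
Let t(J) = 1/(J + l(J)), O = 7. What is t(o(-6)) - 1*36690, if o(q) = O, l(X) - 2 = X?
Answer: -587039/16 ≈ -36690.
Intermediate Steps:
l(X) = 2 + X
o(q) = 7
t(J) = 1/(2 + 2*J) (t(J) = 1/(J + (2 + J)) = 1/(2 + 2*J))
t(o(-6)) - 1*36690 = 1/(2*(1 + 7)) - 1*36690 = (1/2)/8 - 36690 = (1/2)*(1/8) - 36690 = 1/16 - 36690 = -587039/16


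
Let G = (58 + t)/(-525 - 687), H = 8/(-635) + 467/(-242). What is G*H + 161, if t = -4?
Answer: 5000342069/31041340 ≈ 161.09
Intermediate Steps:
H = -298481/153670 (H = 8*(-1/635) + 467*(-1/242) = -8/635 - 467/242 = -298481/153670 ≈ -1.9424)
G = -9/202 (G = (58 - 4)/(-525 - 687) = 54/(-1212) = 54*(-1/1212) = -9/202 ≈ -0.044554)
G*H + 161 = -9/202*(-298481/153670) + 161 = 2686329/31041340 + 161 = 5000342069/31041340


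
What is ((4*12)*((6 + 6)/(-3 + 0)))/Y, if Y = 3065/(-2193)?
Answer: 421056/3065 ≈ 137.38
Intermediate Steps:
Y = -3065/2193 (Y = 3065*(-1/2193) = -3065/2193 ≈ -1.3976)
((4*12)*((6 + 6)/(-3 + 0)))/Y = ((4*12)*((6 + 6)/(-3 + 0)))/(-3065/2193) = (48*(12/(-3)))*(-2193/3065) = (48*(12*(-⅓)))*(-2193/3065) = (48*(-4))*(-2193/3065) = -192*(-2193/3065) = 421056/3065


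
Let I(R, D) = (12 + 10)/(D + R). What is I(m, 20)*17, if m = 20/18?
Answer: 1683/95 ≈ 17.716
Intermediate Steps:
m = 10/9 (m = 20*(1/18) = 10/9 ≈ 1.1111)
I(R, D) = 22/(D + R)
I(m, 20)*17 = (22/(20 + 10/9))*17 = (22/(190/9))*17 = (22*(9/190))*17 = (99/95)*17 = 1683/95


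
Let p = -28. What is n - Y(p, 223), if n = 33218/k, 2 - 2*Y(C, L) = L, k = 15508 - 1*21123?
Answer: 1174479/11230 ≈ 104.58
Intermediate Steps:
k = -5615 (k = 15508 - 21123 = -5615)
Y(C, L) = 1 - L/2
n = -33218/5615 (n = 33218/(-5615) = 33218*(-1/5615) = -33218/5615 ≈ -5.9159)
n - Y(p, 223) = -33218/5615 - (1 - ½*223) = -33218/5615 - (1 - 223/2) = -33218/5615 - 1*(-221/2) = -33218/5615 + 221/2 = 1174479/11230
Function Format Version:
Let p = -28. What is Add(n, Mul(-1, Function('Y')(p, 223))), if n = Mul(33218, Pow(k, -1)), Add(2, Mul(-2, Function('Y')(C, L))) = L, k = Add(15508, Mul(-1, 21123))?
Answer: Rational(1174479, 11230) ≈ 104.58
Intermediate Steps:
k = -5615 (k = Add(15508, -21123) = -5615)
Function('Y')(C, L) = Add(1, Mul(Rational(-1, 2), L))
n = Rational(-33218, 5615) (n = Mul(33218, Pow(-5615, -1)) = Mul(33218, Rational(-1, 5615)) = Rational(-33218, 5615) ≈ -5.9159)
Add(n, Mul(-1, Function('Y')(p, 223))) = Add(Rational(-33218, 5615), Mul(-1, Add(1, Mul(Rational(-1, 2), 223)))) = Add(Rational(-33218, 5615), Mul(-1, Add(1, Rational(-223, 2)))) = Add(Rational(-33218, 5615), Mul(-1, Rational(-221, 2))) = Add(Rational(-33218, 5615), Rational(221, 2)) = Rational(1174479, 11230)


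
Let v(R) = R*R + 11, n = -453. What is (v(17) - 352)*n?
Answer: 23556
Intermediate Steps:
v(R) = 11 + R² (v(R) = R² + 11 = 11 + R²)
(v(17) - 352)*n = ((11 + 17²) - 352)*(-453) = ((11 + 289) - 352)*(-453) = (300 - 352)*(-453) = -52*(-453) = 23556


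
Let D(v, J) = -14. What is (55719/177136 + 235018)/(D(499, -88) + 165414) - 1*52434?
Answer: -1536185138365433/29298294400 ≈ -52433.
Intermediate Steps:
(55719/177136 + 235018)/(D(499, -88) + 165414) - 1*52434 = (55719/177136 + 235018)/(-14 + 165414) - 1*52434 = (55719*(1/177136) + 235018)/165400 - 52434 = (55719/177136 + 235018)*(1/165400) - 52434 = (41630204167/177136)*(1/165400) - 52434 = 41630204167/29298294400 - 52434 = -1536185138365433/29298294400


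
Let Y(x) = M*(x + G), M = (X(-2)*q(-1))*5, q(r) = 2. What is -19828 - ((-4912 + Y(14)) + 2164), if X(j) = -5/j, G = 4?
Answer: -17530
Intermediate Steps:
M = 25 (M = (-5/(-2)*2)*5 = (-5*(-½)*2)*5 = ((5/2)*2)*5 = 5*5 = 25)
Y(x) = 100 + 25*x (Y(x) = 25*(x + 4) = 25*(4 + x) = 100 + 25*x)
-19828 - ((-4912 + Y(14)) + 2164) = -19828 - ((-4912 + (100 + 25*14)) + 2164) = -19828 - ((-4912 + (100 + 350)) + 2164) = -19828 - ((-4912 + 450) + 2164) = -19828 - (-4462 + 2164) = -19828 - 1*(-2298) = -19828 + 2298 = -17530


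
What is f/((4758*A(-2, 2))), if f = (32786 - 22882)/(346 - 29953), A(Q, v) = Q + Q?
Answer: 1238/70435053 ≈ 1.7576e-5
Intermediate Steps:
A(Q, v) = 2*Q
f = -9904/29607 (f = 9904/(-29607) = 9904*(-1/29607) = -9904/29607 ≈ -0.33452)
f/((4758*A(-2, 2))) = -9904/(29607*(4758*(2*(-2)))) = -9904/(29607*(4758*(-4))) = -9904/29607/(-19032) = -9904/29607*(-1/19032) = 1238/70435053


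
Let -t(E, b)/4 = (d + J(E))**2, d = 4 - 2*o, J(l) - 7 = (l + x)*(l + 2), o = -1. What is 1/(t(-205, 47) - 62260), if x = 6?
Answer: -1/6531934660 ≈ -1.5309e-10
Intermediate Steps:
J(l) = 7 + (2 + l)*(6 + l) (J(l) = 7 + (l + 6)*(l + 2) = 7 + (6 + l)*(2 + l) = 7 + (2 + l)*(6 + l))
d = 6 (d = 4 - 2*(-1) = 4 + 2 = 6)
t(E, b) = -4*(25 + E**2 + 8*E)**2 (t(E, b) = -4*(6 + (19 + E**2 + 8*E))**2 = -4*(25 + E**2 + 8*E)**2)
1/(t(-205, 47) - 62260) = 1/(-4*(25 + (-205)**2 + 8*(-205))**2 - 62260) = 1/(-4*(25 + 42025 - 1640)**2 - 62260) = 1/(-4*40410**2 - 62260) = 1/(-4*1632968100 - 62260) = 1/(-6531872400 - 62260) = 1/(-6531934660) = -1/6531934660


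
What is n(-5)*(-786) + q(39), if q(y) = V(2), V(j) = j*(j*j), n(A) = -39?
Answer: 30662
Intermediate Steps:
V(j) = j**3 (V(j) = j*j**2 = j**3)
q(y) = 8 (q(y) = 2**3 = 8)
n(-5)*(-786) + q(39) = -39*(-786) + 8 = 30654 + 8 = 30662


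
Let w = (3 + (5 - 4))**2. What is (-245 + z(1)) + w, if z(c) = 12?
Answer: -217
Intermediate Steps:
w = 16 (w = (3 + 1)**2 = 4**2 = 16)
(-245 + z(1)) + w = (-245 + 12) + 16 = -233 + 16 = -217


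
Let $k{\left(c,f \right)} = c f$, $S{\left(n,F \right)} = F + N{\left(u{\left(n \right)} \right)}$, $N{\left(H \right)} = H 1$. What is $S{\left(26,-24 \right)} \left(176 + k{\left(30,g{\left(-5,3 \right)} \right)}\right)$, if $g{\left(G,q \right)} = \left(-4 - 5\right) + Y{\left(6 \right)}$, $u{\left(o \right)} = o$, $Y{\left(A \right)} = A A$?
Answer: $1972$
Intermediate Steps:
$Y{\left(A \right)} = A^{2}$
$g{\left(G,q \right)} = 27$ ($g{\left(G,q \right)} = \left(-4 - 5\right) + 6^{2} = -9 + 36 = 27$)
$N{\left(H \right)} = H$
$S{\left(n,F \right)} = F + n$
$S{\left(26,-24 \right)} \left(176 + k{\left(30,g{\left(-5,3 \right)} \right)}\right) = \left(-24 + 26\right) \left(176 + 30 \cdot 27\right) = 2 \left(176 + 810\right) = 2 \cdot 986 = 1972$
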